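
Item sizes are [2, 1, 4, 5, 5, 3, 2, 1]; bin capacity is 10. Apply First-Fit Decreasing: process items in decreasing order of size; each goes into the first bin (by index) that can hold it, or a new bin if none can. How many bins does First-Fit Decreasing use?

Sorted descending: 5, 5, 4, 3, 2, 2, 1, 1.
5 → bin 1 (remaining 5)
5 → bin 1 (remaining 0)
4 → bin 2 (remaining 6)
3 → bin 2 (remaining 3)
2 → bin 2 (remaining 1)
2 → bin 3 (remaining 8)
1 → bin 2 (remaining 0)
1 → bin 3 (remaining 7)
Final bins: [5,5] [4,3,2,1] [2,1].

3 bins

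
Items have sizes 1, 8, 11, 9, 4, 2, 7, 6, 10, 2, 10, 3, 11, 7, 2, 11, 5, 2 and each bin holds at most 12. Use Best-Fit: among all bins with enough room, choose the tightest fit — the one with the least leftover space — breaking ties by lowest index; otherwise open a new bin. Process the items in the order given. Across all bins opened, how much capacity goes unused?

9

bin 1: place 1, 11 left
bin 1: place 8, 3 left
bin 2: place 11, 1 left
bin 3: place 9, 3 left
bin 4: place 4, 8 left
bin 1: place 2, 1 left
bin 4: place 7, 1 left
bin 5: place 6, 6 left
bin 6: place 10, 2 left
bin 6: place 2, 0 left
bin 7: place 10, 2 left
bin 3: place 3, 0 left
bin 8: place 11, 1 left
bin 9: place 7, 5 left
bin 7: place 2, 0 left
bin 10: place 11, 1 left
bin 9: place 5, 0 left
bin 5: place 2, 4 left
10 bins × 12 = 120; used 111; unused 9.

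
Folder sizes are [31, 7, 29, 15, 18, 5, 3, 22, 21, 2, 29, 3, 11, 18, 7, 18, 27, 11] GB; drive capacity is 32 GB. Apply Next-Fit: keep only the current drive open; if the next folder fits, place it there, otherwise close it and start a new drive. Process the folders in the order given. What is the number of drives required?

12

drive 1: place 31 GB, 1 GB left
drive 2: place 7 GB, 25 GB left
drive 3: place 29 GB, 3 GB left
drive 4: place 15 GB, 17 GB left
drive 5: place 18 GB, 14 GB left
drive 5: place 5 GB, 9 GB left
drive 5: place 3 GB, 6 GB left
drive 6: place 22 GB, 10 GB left
drive 7: place 21 GB, 11 GB left
drive 7: place 2 GB, 9 GB left
drive 8: place 29 GB, 3 GB left
drive 8: place 3 GB, 0 GB left
drive 9: place 11 GB, 21 GB left
drive 9: place 18 GB, 3 GB left
drive 10: place 7 GB, 25 GB left
drive 10: place 18 GB, 7 GB left
drive 11: place 27 GB, 5 GB left
drive 12: place 11 GB, 21 GB left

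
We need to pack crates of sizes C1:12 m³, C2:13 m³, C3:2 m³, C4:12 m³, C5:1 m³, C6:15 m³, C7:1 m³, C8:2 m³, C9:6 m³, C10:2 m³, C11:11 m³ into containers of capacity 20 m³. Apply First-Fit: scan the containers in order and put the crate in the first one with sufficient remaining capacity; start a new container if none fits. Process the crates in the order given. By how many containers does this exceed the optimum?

First-Fit: [12,2,1,1,2,2] [13,6] [12] [15] [11] → 5 containers.
5 crates exceed 10 m³ (half the capacity), and no two of those can share a container, so at least 5 containers are needed.
So 5 is already optimal.

0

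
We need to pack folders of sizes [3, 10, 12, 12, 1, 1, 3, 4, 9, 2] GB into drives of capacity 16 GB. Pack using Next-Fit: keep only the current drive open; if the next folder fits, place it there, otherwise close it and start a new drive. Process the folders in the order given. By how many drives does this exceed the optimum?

1

Next-Fit: [3,10] [12] [12,1,1] [3,4,9] [2] → 5 drives.
Total size 57 GB; any packing needs at least ⌈57/16⌉ = 4 drives.
An optimal packing achieves that bound: [12,4] [12,3,1] [10,3,2,1] [9] → 4 drives.
Excess: 5 − 4 = 1.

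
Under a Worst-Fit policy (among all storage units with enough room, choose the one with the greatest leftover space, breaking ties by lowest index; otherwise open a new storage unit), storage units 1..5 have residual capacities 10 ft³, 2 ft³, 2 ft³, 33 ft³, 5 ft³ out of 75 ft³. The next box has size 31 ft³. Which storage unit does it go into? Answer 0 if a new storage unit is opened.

4

Storage units with room: storage unit 4 (33 ft³).
Most room is storage unit 4 with 33 ft³ free.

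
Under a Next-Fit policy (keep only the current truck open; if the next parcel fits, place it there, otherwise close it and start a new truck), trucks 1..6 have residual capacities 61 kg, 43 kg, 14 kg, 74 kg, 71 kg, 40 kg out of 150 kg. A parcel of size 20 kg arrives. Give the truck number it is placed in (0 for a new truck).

Next-Fit only looks at truck 6, which has 40 kg free.
20 kg fits there.

6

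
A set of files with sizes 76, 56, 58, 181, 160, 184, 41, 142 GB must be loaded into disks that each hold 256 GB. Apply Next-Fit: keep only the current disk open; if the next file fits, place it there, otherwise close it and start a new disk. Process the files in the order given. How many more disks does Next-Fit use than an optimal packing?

Next-Fit: [76,56,58] [181] [160] [184,41] [142] → 5 disks.
Total size 898 GB; any packing needs at least ⌈898/256⌉ = 4 disks.
An optimal packing achieves that bound: [184,58] [181,56] [160,76] [142,41] → 4 disks.
Excess: 5 − 4 = 1.

1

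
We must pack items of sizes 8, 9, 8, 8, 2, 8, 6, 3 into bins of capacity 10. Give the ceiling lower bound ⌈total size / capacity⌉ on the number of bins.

Total size = 8 + 9 + 8 + 8 + 2 + 8 + 6 + 3 = 52.
⌈52 / 10⌉ = 6.

6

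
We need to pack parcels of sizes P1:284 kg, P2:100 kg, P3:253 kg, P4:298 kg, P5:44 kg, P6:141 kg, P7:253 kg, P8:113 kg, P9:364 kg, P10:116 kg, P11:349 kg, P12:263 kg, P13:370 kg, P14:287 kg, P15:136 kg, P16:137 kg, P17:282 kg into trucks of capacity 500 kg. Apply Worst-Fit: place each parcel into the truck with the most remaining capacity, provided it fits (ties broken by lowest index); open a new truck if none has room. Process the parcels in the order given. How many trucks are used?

Put P1 (284 kg) in truck 1; 216 kg remain.
Put P2 (100 kg) in truck 1; 116 kg remain.
Put P3 (253 kg) in truck 2; 247 kg remain.
Put P4 (298 kg) in truck 3; 202 kg remain.
Put P5 (44 kg) in truck 2; 203 kg remain.
Put P6 (141 kg) in truck 2; 62 kg remain.
Put P7 (253 kg) in truck 4; 247 kg remain.
Put P8 (113 kg) in truck 4; 134 kg remain.
Put P9 (364 kg) in truck 5; 136 kg remain.
Put P10 (116 kg) in truck 3; 86 kg remain.
Put P11 (349 kg) in truck 6; 151 kg remain.
Put P12 (263 kg) in truck 7; 237 kg remain.
Put P13 (370 kg) in truck 8; 130 kg remain.
Put P14 (287 kg) in truck 9; 213 kg remain.
Put P15 (136 kg) in truck 7; 101 kg remain.
Put P16 (137 kg) in truck 9; 76 kg remain.
Put P17 (282 kg) in truck 10; 218 kg remain.
Final trucks: [284,100] [253,44,141] [298,116] [253,113] [364] [349] [263,136] [370] [287,137] [282].

10 trucks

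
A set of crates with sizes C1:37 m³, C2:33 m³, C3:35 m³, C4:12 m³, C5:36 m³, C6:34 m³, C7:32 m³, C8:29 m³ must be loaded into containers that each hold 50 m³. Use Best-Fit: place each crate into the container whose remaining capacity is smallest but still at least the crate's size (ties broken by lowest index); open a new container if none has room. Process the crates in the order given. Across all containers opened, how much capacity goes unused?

container 1: place C1 (37 m³), 13 m³ left
container 2: place C2 (33 m³), 17 m³ left
container 3: place C3 (35 m³), 15 m³ left
container 1: place C4 (12 m³), 1 m³ left
container 4: place C5 (36 m³), 14 m³ left
container 5: place C6 (34 m³), 16 m³ left
container 6: place C7 (32 m³), 18 m³ left
container 7: place C8 (29 m³), 21 m³ left
7 containers × 50 m³ = 350 m³; used 248 m³; unused 102 m³.

102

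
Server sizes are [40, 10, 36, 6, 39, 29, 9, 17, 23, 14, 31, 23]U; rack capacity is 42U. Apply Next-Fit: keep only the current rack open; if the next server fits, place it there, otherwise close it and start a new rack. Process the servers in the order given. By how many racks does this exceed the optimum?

2

Next-Fit: [40] [10] [36,6] [39] [29,9] [17,23] [14] [31] [23] → 9 racks.
Total size 277U; any packing needs at least ⌈277/42⌉ = 7 racks.
An optimal packing achieves that bound: [40] [39] [36,6] [31,10] [29,9] [23,17] [23,14] → 7 racks.
Excess: 9 − 7 = 2.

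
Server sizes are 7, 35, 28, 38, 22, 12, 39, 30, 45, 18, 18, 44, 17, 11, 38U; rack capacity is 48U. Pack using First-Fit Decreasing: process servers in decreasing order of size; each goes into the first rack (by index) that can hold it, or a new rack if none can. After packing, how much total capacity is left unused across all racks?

Sorted descending: 45, 44, 39, 38, 38, 35, 30, 28, 22, 18, 18, 17, 12, 11, 7.
45U → rack 1 (remaining 3U)
44U → rack 2 (remaining 4U)
39U → rack 3 (remaining 9U)
38U → rack 4 (remaining 10U)
38U → rack 5 (remaining 10U)
35U → rack 6 (remaining 13U)
30U → rack 7 (remaining 18U)
28U → rack 8 (remaining 20U)
22U → rack 9 (remaining 26U)
18U → rack 7 (remaining 0U)
18U → rack 8 (remaining 2U)
17U → rack 9 (remaining 9U)
12U → rack 6 (remaining 1U)
11U → rack 10 (remaining 37U)
7U → rack 3 (remaining 2U)
10 racks × 48U = 480U; used 402U; unused 78U.

78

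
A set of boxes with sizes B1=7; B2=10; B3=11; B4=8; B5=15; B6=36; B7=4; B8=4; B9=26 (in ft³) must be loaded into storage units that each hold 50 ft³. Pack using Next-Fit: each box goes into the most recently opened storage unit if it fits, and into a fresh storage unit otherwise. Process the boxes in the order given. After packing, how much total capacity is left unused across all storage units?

79

storage unit 1: place B1 (7 ft³), 43 ft³ left
storage unit 1: place B2 (10 ft³), 33 ft³ left
storage unit 1: place B3 (11 ft³), 22 ft³ left
storage unit 1: place B4 (8 ft³), 14 ft³ left
storage unit 2: place B5 (15 ft³), 35 ft³ left
storage unit 3: place B6 (36 ft³), 14 ft³ left
storage unit 3: place B7 (4 ft³), 10 ft³ left
storage unit 3: place B8 (4 ft³), 6 ft³ left
storage unit 4: place B9 (26 ft³), 24 ft³ left
4 storage units × 50 ft³ = 200 ft³; used 121 ft³; unused 79 ft³.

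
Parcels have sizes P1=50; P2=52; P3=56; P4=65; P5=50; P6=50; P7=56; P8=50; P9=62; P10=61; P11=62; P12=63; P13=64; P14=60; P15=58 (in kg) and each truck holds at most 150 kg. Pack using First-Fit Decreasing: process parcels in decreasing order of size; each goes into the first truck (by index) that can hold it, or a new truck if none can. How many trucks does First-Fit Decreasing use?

Sorted descending: 65, 64, 63, 62, 62, 61, 60, 58, 56, 56, 52, 50, 50, 50, 50.
truck 1: place 65 kg, 85 kg left
truck 1: place 64 kg, 21 kg left
truck 2: place 63 kg, 87 kg left
truck 2: place 62 kg, 25 kg left
truck 3: place 62 kg, 88 kg left
truck 3: place 61 kg, 27 kg left
truck 4: place 60 kg, 90 kg left
truck 4: place 58 kg, 32 kg left
truck 5: place 56 kg, 94 kg left
truck 5: place 56 kg, 38 kg left
truck 6: place 52 kg, 98 kg left
truck 6: place 50 kg, 48 kg left
truck 7: place 50 kg, 100 kg left
truck 7: place 50 kg, 50 kg left
truck 7: place 50 kg, 0 kg left

7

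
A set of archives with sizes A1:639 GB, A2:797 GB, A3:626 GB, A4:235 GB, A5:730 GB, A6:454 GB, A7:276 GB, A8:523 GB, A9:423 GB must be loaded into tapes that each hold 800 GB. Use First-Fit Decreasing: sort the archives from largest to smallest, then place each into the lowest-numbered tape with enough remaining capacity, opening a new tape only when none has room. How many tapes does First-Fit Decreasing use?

7

Sorted descending: 797, 730, 639, 626, 523, 454, 423, 276, 235.
Put 797 GB in tape 1; 3 GB remain.
Put 730 GB in tape 2; 70 GB remain.
Put 639 GB in tape 3; 161 GB remain.
Put 626 GB in tape 4; 174 GB remain.
Put 523 GB in tape 5; 277 GB remain.
Put 454 GB in tape 6; 346 GB remain.
Put 423 GB in tape 7; 377 GB remain.
Put 276 GB in tape 5; 1 GB remain.
Put 235 GB in tape 6; 111 GB remain.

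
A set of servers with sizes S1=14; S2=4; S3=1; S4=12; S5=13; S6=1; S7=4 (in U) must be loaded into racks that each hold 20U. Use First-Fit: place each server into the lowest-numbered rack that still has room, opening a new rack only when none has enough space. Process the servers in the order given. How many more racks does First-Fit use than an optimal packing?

0

First-Fit: [14,4,1,1] [12,4] [13] → 3 racks.
Total size 49U; any packing needs at least ⌈49/20⌉ = 3 racks.
So 3 is already optimal.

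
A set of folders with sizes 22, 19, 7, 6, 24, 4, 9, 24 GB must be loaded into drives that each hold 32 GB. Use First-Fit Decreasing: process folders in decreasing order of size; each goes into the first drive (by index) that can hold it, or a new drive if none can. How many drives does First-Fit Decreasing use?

Sorted descending: 24, 24, 22, 19, 9, 7, 6, 4.
24 GB → drive 1 (remaining 8 GB)
24 GB → drive 2 (remaining 8 GB)
22 GB → drive 3 (remaining 10 GB)
19 GB → drive 4 (remaining 13 GB)
9 GB → drive 3 (remaining 1 GB)
7 GB → drive 1 (remaining 1 GB)
6 GB → drive 2 (remaining 2 GB)
4 GB → drive 4 (remaining 9 GB)
Final drives: [24,7] [24,6] [22,9] [19,4].

4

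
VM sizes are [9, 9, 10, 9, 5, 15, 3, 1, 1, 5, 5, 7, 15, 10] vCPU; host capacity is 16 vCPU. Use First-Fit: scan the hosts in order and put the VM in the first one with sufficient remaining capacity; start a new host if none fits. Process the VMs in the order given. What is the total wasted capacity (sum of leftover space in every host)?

host 1: place 9 vCPU, 7 vCPU left
host 2: place 9 vCPU, 7 vCPU left
host 3: place 10 vCPU, 6 vCPU left
host 4: place 9 vCPU, 7 vCPU left
host 1: place 5 vCPU, 2 vCPU left
host 5: place 15 vCPU, 1 vCPU left
host 2: place 3 vCPU, 4 vCPU left
host 1: place 1 vCPU, 1 vCPU left
host 1: place 1 vCPU, 0 vCPU left
host 3: place 5 vCPU, 1 vCPU left
host 4: place 5 vCPU, 2 vCPU left
host 6: place 7 vCPU, 9 vCPU left
host 7: place 15 vCPU, 1 vCPU left
host 8: place 10 vCPU, 6 vCPU left
8 hosts × 16 vCPU = 128 vCPU; used 104 vCPU; unused 24 vCPU.

24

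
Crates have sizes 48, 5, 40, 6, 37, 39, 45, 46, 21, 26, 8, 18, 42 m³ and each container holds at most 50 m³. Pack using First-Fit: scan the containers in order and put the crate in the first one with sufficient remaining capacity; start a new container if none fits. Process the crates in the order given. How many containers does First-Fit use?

Put 48 m³ in container 1; 2 m³ remain.
Put 5 m³ in container 2; 45 m³ remain.
Put 40 m³ in container 2; 5 m³ remain.
Put 6 m³ in container 3; 44 m³ remain.
Put 37 m³ in container 3; 7 m³ remain.
Put 39 m³ in container 4; 11 m³ remain.
Put 45 m³ in container 5; 5 m³ remain.
Put 46 m³ in container 6; 4 m³ remain.
Put 21 m³ in container 7; 29 m³ remain.
Put 26 m³ in container 7; 3 m³ remain.
Put 8 m³ in container 4; 3 m³ remain.
Put 18 m³ in container 8; 32 m³ remain.
Put 42 m³ in container 9; 8 m³ remain.
Final containers: [48] [5,40] [6,37] [39,8] [45] [46] [21,26] [18] [42].

9 containers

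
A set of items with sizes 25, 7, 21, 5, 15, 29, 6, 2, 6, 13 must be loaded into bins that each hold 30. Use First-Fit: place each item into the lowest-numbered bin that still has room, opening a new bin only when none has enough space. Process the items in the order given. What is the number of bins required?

5 bins

bin 1: place 25, 5 left
bin 2: place 7, 23 left
bin 2: place 21, 2 left
bin 1: place 5, 0 left
bin 3: place 15, 15 left
bin 4: place 29, 1 left
bin 3: place 6, 9 left
bin 2: place 2, 0 left
bin 3: place 6, 3 left
bin 5: place 13, 17 left
Final bins: [25,5] [7,21,2] [15,6,6] [29] [13].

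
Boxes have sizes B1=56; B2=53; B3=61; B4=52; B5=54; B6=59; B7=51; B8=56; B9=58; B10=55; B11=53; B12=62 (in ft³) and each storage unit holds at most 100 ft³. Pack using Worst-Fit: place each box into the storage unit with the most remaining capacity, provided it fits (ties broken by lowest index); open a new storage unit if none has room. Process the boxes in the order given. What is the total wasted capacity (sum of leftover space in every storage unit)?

B1 (56 ft³) → storage unit 1 (remaining 44 ft³)
B2 (53 ft³) → storage unit 2 (remaining 47 ft³)
B3 (61 ft³) → storage unit 3 (remaining 39 ft³)
B4 (52 ft³) → storage unit 4 (remaining 48 ft³)
B5 (54 ft³) → storage unit 5 (remaining 46 ft³)
B6 (59 ft³) → storage unit 6 (remaining 41 ft³)
B7 (51 ft³) → storage unit 7 (remaining 49 ft³)
B8 (56 ft³) → storage unit 8 (remaining 44 ft³)
B9 (58 ft³) → storage unit 9 (remaining 42 ft³)
B10 (55 ft³) → storage unit 10 (remaining 45 ft³)
B11 (53 ft³) → storage unit 11 (remaining 47 ft³)
B12 (62 ft³) → storage unit 12 (remaining 38 ft³)
12 storage units × 100 ft³ = 1200 ft³; used 670 ft³; unused 530 ft³.

530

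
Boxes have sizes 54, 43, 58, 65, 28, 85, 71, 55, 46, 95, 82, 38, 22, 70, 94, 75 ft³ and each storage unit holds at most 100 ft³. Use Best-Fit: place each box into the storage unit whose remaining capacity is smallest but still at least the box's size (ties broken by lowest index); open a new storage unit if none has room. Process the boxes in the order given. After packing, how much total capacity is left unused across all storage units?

219

54 ft³ → storage unit 1 (remaining 46 ft³)
43 ft³ → storage unit 1 (remaining 3 ft³)
58 ft³ → storage unit 2 (remaining 42 ft³)
65 ft³ → storage unit 3 (remaining 35 ft³)
28 ft³ → storage unit 3 (remaining 7 ft³)
85 ft³ → storage unit 4 (remaining 15 ft³)
71 ft³ → storage unit 5 (remaining 29 ft³)
55 ft³ → storage unit 6 (remaining 45 ft³)
46 ft³ → storage unit 7 (remaining 54 ft³)
95 ft³ → storage unit 8 (remaining 5 ft³)
82 ft³ → storage unit 9 (remaining 18 ft³)
38 ft³ → storage unit 2 (remaining 4 ft³)
22 ft³ → storage unit 5 (remaining 7 ft³)
70 ft³ → storage unit 10 (remaining 30 ft³)
94 ft³ → storage unit 11 (remaining 6 ft³)
75 ft³ → storage unit 12 (remaining 25 ft³)
12 storage units × 100 ft³ = 1200 ft³; used 981 ft³; unused 219 ft³.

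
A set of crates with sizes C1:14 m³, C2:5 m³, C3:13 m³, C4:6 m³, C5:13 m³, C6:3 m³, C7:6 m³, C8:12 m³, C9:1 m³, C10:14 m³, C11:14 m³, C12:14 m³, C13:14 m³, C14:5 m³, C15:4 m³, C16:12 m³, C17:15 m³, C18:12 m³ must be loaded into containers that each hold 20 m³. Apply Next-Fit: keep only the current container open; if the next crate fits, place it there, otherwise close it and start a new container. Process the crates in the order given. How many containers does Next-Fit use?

11

Put C1 (14 m³) in container 1; 6 m³ remain.
Put C2 (5 m³) in container 1; 1 m³ remain.
Put C3 (13 m³) in container 2; 7 m³ remain.
Put C4 (6 m³) in container 2; 1 m³ remain.
Put C5 (13 m³) in container 3; 7 m³ remain.
Put C6 (3 m³) in container 3; 4 m³ remain.
Put C7 (6 m³) in container 4; 14 m³ remain.
Put C8 (12 m³) in container 4; 2 m³ remain.
Put C9 (1 m³) in container 4; 1 m³ remain.
Put C10 (14 m³) in container 5; 6 m³ remain.
Put C11 (14 m³) in container 6; 6 m³ remain.
Put C12 (14 m³) in container 7; 6 m³ remain.
Put C13 (14 m³) in container 8; 6 m³ remain.
Put C14 (5 m³) in container 8; 1 m³ remain.
Put C15 (4 m³) in container 9; 16 m³ remain.
Put C16 (12 m³) in container 9; 4 m³ remain.
Put C17 (15 m³) in container 10; 5 m³ remain.
Put C18 (12 m³) in container 11; 8 m³ remain.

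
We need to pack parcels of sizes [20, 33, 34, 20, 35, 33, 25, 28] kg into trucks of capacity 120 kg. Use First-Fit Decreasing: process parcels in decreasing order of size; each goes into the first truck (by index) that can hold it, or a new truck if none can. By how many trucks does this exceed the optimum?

First-Fit Decreasing: [35,34,33] [33,28,25,20] [20] → 3 trucks.
Total size 228 kg; any packing needs at least ⌈228/120⌉ = 2 trucks.
An optimal packing achieves that bound: [35,34,28,20] [33,33,25,20] → 2 trucks.
Excess: 3 − 2 = 1.

1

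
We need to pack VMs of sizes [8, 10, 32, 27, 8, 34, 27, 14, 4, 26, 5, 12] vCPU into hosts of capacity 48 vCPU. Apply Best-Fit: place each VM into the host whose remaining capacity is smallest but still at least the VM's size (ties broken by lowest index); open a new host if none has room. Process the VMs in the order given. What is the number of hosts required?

Put 8 vCPU in host 1; 40 vCPU remain.
Put 10 vCPU in host 1; 30 vCPU remain.
Put 32 vCPU in host 2; 16 vCPU remain.
Put 27 vCPU in host 1; 3 vCPU remain.
Put 8 vCPU in host 2; 8 vCPU remain.
Put 34 vCPU in host 3; 14 vCPU remain.
Put 27 vCPU in host 4; 21 vCPU remain.
Put 14 vCPU in host 3; 0 vCPU remain.
Put 4 vCPU in host 2; 4 vCPU remain.
Put 26 vCPU in host 5; 22 vCPU remain.
Put 5 vCPU in host 4; 16 vCPU remain.
Put 12 vCPU in host 4; 4 vCPU remain.
Final hosts: [8,10,27] [32,8,4] [34,14] [27,5,12] [26].

5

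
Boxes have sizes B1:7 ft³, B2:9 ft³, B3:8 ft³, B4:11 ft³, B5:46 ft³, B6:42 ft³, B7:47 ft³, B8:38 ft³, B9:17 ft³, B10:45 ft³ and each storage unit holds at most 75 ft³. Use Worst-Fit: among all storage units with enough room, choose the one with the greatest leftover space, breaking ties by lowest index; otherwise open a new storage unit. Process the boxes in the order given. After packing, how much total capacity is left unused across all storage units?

105

storage unit 1: place B1 (7 ft³), 68 ft³ left
storage unit 1: place B2 (9 ft³), 59 ft³ left
storage unit 1: place B3 (8 ft³), 51 ft³ left
storage unit 1: place B4 (11 ft³), 40 ft³ left
storage unit 2: place B5 (46 ft³), 29 ft³ left
storage unit 3: place B6 (42 ft³), 33 ft³ left
storage unit 4: place B7 (47 ft³), 28 ft³ left
storage unit 1: place B8 (38 ft³), 2 ft³ left
storage unit 3: place B9 (17 ft³), 16 ft³ left
storage unit 5: place B10 (45 ft³), 30 ft³ left
5 storage units × 75 ft³ = 375 ft³; used 270 ft³; unused 105 ft³.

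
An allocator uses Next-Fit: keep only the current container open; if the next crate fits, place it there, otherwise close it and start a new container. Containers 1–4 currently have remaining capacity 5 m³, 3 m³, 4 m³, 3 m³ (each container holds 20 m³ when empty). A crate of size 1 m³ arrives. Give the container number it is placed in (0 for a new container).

4

Next-Fit only looks at container 4, which has 3 m³ free.
1 m³ fits there.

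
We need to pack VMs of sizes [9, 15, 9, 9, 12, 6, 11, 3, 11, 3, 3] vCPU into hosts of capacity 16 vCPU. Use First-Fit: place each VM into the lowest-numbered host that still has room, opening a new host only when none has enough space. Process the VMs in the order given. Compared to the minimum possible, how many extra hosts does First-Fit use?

First-Fit: [9,6] [15] [9,3,3] [9,3] [12] [11] [11] → 7 hosts.
7 VMs exceed 8 vCPU (half the capacity), and no two of those can share a host, so at least 7 hosts are needed.
So 7 is already optimal.

0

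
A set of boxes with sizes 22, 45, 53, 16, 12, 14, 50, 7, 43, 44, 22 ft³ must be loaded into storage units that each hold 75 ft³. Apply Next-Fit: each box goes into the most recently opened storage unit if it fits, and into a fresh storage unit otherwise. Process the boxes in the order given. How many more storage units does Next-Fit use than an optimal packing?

Next-Fit: [22,45] [53,16] [12,14] [50,7] [43] [44,22] → 6 storage units.
Total size 328 ft³; any packing needs at least ⌈328/75⌉ = 5 storage units.
An optimal packing achieves that bound: [53,22] [50,22] [45,16,14] [44,12,7] [43] → 5 storage units.
Excess: 6 − 5 = 1.

1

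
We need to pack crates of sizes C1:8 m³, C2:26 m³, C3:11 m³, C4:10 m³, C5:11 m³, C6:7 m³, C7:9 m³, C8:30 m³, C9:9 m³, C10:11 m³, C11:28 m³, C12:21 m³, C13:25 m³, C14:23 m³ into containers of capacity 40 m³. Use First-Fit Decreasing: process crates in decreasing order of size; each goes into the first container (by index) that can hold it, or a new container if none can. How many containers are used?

Sorted descending: 30, 28, 26, 25, 23, 21, 11, 11, 11, 10, 9, 9, 8, 7.
30 m³ → container 1 (remaining 10 m³)
28 m³ → container 2 (remaining 12 m³)
26 m³ → container 3 (remaining 14 m³)
25 m³ → container 4 (remaining 15 m³)
23 m³ → container 5 (remaining 17 m³)
21 m³ → container 6 (remaining 19 m³)
11 m³ → container 2 (remaining 1 m³)
11 m³ → container 3 (remaining 3 m³)
11 m³ → container 4 (remaining 4 m³)
10 m³ → container 1 (remaining 0 m³)
9 m³ → container 5 (remaining 8 m³)
9 m³ → container 6 (remaining 10 m³)
8 m³ → container 5 (remaining 0 m³)
7 m³ → container 6 (remaining 3 m³)
Final containers: [30,10] [28,11] [26,11] [25,11] [23,9,8] [21,9,7].

6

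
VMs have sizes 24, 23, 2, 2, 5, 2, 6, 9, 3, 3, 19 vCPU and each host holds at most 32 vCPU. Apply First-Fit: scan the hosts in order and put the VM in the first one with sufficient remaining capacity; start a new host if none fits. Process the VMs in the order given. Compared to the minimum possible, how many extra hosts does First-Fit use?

0

First-Fit: [24,2,2,2] [23,5,3] [6,9,3] [19] → 4 hosts.
Total size 98 vCPU; any packing needs at least ⌈98/32⌉ = 4 hosts.
So 4 is already optimal.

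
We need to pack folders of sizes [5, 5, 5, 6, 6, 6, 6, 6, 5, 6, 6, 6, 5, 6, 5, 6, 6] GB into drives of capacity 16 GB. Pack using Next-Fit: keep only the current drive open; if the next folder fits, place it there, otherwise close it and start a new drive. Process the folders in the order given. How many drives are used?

Put 5 GB in drive 1; 11 GB remain.
Put 5 GB in drive 1; 6 GB remain.
Put 5 GB in drive 1; 1 GB remain.
Put 6 GB in drive 2; 10 GB remain.
Put 6 GB in drive 2; 4 GB remain.
Put 6 GB in drive 3; 10 GB remain.
Put 6 GB in drive 3; 4 GB remain.
Put 6 GB in drive 4; 10 GB remain.
Put 5 GB in drive 4; 5 GB remain.
Put 6 GB in drive 5; 10 GB remain.
Put 6 GB in drive 5; 4 GB remain.
Put 6 GB in drive 6; 10 GB remain.
Put 5 GB in drive 6; 5 GB remain.
Put 6 GB in drive 7; 10 GB remain.
Put 5 GB in drive 7; 5 GB remain.
Put 6 GB in drive 8; 10 GB remain.
Put 6 GB in drive 8; 4 GB remain.
Final drives: [5,5,5] [6,6] [6,6] [6,5] [6,6] [6,5] [6,5] [6,6].

8 drives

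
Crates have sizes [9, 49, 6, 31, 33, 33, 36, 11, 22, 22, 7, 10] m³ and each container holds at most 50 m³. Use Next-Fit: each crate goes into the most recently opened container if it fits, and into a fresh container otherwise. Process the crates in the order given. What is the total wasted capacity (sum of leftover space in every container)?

131

9 m³ → container 1 (remaining 41 m³)
49 m³ → container 2 (remaining 1 m³)
6 m³ → container 3 (remaining 44 m³)
31 m³ → container 3 (remaining 13 m³)
33 m³ → container 4 (remaining 17 m³)
33 m³ → container 5 (remaining 17 m³)
36 m³ → container 6 (remaining 14 m³)
11 m³ → container 6 (remaining 3 m³)
22 m³ → container 7 (remaining 28 m³)
22 m³ → container 7 (remaining 6 m³)
7 m³ → container 8 (remaining 43 m³)
10 m³ → container 8 (remaining 33 m³)
8 containers × 50 m³ = 400 m³; used 269 m³; unused 131 m³.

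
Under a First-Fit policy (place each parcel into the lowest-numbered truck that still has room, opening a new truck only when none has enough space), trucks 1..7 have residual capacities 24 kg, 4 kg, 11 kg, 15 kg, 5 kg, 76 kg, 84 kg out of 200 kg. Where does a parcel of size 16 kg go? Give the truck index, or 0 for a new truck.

Trucks with room: truck 1 (24 kg), truck 6 (76 kg), truck 7 (84 kg).
The first with room is truck 1.

1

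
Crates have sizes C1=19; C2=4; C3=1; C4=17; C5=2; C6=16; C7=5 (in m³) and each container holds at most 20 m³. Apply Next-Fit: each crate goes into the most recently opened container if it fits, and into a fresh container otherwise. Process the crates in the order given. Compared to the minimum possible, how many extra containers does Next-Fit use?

Next-Fit: [19] [4,1] [17,2] [16] [5] → 5 containers.
Total size 64 m³; any packing needs at least ⌈64/20⌉ = 4 containers.
An optimal packing achieves that bound: [19,1] [17,2] [16,4] [5] → 4 containers.
Excess: 5 − 4 = 1.

1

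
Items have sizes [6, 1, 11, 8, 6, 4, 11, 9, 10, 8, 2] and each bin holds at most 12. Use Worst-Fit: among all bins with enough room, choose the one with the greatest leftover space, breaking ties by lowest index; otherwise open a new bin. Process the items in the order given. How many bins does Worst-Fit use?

8

bin 1: place 6, 6 left
bin 1: place 1, 5 left
bin 2: place 11, 1 left
bin 3: place 8, 4 left
bin 4: place 6, 6 left
bin 4: place 4, 2 left
bin 5: place 11, 1 left
bin 6: place 9, 3 left
bin 7: place 10, 2 left
bin 8: place 8, 4 left
bin 1: place 2, 3 left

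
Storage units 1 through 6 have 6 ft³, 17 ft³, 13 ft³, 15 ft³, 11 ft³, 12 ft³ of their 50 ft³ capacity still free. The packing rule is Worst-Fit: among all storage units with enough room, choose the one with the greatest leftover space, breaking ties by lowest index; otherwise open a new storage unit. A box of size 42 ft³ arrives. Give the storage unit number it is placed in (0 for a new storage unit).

0

No storage unit has ≥ 42 ft³ free, so a new storage unit is opened.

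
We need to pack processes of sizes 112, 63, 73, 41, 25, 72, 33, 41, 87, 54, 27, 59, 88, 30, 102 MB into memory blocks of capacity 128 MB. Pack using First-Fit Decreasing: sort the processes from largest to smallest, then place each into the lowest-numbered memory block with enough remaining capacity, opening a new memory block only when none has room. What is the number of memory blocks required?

8 memory blocks

Sorted descending: 112, 102, 88, 87, 73, 72, 63, 59, 54, 41, 41, 33, 30, 27, 25.
112 MB → memory block 1 (remaining 16 MB)
102 MB → memory block 2 (remaining 26 MB)
88 MB → memory block 3 (remaining 40 MB)
87 MB → memory block 4 (remaining 41 MB)
73 MB → memory block 5 (remaining 55 MB)
72 MB → memory block 6 (remaining 56 MB)
63 MB → memory block 7 (remaining 65 MB)
59 MB → memory block 7 (remaining 6 MB)
54 MB → memory block 5 (remaining 1 MB)
41 MB → memory block 4 (remaining 0 MB)
41 MB → memory block 6 (remaining 15 MB)
33 MB → memory block 3 (remaining 7 MB)
30 MB → memory block 8 (remaining 98 MB)
27 MB → memory block 8 (remaining 71 MB)
25 MB → memory block 2 (remaining 1 MB)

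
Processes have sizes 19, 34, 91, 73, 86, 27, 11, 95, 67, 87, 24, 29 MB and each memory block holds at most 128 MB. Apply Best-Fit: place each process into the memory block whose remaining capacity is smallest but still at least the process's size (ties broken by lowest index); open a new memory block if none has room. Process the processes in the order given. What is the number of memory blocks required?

6

19 MB → memory block 1 (remaining 109 MB)
34 MB → memory block 1 (remaining 75 MB)
91 MB → memory block 2 (remaining 37 MB)
73 MB → memory block 1 (remaining 2 MB)
86 MB → memory block 3 (remaining 42 MB)
27 MB → memory block 2 (remaining 10 MB)
11 MB → memory block 3 (remaining 31 MB)
95 MB → memory block 4 (remaining 33 MB)
67 MB → memory block 5 (remaining 61 MB)
87 MB → memory block 6 (remaining 41 MB)
24 MB → memory block 3 (remaining 7 MB)
29 MB → memory block 4 (remaining 4 MB)
Final memory blocks: [19,34,73] [91,27] [86,11,24] [95,29] [67] [87].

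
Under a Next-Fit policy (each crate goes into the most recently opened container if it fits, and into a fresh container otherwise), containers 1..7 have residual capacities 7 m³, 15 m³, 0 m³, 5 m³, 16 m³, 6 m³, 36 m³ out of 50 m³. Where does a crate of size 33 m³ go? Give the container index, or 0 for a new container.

7

Next-Fit only looks at container 7, which has 36 m³ free.
33 m³ fits there.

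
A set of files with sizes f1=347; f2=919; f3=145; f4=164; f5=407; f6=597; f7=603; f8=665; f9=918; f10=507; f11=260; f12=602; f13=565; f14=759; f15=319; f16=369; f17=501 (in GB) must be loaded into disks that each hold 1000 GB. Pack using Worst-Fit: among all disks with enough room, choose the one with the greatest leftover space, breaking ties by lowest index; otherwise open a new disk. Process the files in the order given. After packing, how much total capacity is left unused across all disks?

2353

Put f1 (347 GB) in disk 1; 653 GB remain.
Put f2 (919 GB) in disk 2; 81 GB remain.
Put f3 (145 GB) in disk 1; 508 GB remain.
Put f4 (164 GB) in disk 1; 344 GB remain.
Put f5 (407 GB) in disk 3; 593 GB remain.
Put f6 (597 GB) in disk 4; 403 GB remain.
Put f7 (603 GB) in disk 5; 397 GB remain.
Put f8 (665 GB) in disk 6; 335 GB remain.
Put f9 (918 GB) in disk 7; 82 GB remain.
Put f10 (507 GB) in disk 3; 86 GB remain.
Put f11 (260 GB) in disk 4; 143 GB remain.
Put f12 (602 GB) in disk 8; 398 GB remain.
Put f13 (565 GB) in disk 9; 435 GB remain.
Put f14 (759 GB) in disk 10; 241 GB remain.
Put f15 (319 GB) in disk 9; 116 GB remain.
Put f16 (369 GB) in disk 8; 29 GB remain.
Put f17 (501 GB) in disk 11; 499 GB remain.
11 disks × 1000 GB = 11000 GB; used 8647 GB; unused 2353 GB.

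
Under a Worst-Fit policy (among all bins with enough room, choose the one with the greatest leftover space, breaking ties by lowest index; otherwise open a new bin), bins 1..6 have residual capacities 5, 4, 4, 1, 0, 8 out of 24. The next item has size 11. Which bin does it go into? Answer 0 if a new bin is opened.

No bin has ≥ 11 free, so a new bin is opened.

0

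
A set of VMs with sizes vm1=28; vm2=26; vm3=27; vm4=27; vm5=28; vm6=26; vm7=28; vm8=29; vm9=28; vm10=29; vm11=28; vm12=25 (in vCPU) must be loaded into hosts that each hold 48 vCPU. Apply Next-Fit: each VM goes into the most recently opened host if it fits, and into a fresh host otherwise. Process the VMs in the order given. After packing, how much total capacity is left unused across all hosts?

host 1: place vm1 (28 vCPU), 20 vCPU left
host 2: place vm2 (26 vCPU), 22 vCPU left
host 3: place vm3 (27 vCPU), 21 vCPU left
host 4: place vm4 (27 vCPU), 21 vCPU left
host 5: place vm5 (28 vCPU), 20 vCPU left
host 6: place vm6 (26 vCPU), 22 vCPU left
host 7: place vm7 (28 vCPU), 20 vCPU left
host 8: place vm8 (29 vCPU), 19 vCPU left
host 9: place vm9 (28 vCPU), 20 vCPU left
host 10: place vm10 (29 vCPU), 19 vCPU left
host 11: place vm11 (28 vCPU), 20 vCPU left
host 12: place vm12 (25 vCPU), 23 vCPU left
12 hosts × 48 vCPU = 576 vCPU; used 329 vCPU; unused 247 vCPU.

247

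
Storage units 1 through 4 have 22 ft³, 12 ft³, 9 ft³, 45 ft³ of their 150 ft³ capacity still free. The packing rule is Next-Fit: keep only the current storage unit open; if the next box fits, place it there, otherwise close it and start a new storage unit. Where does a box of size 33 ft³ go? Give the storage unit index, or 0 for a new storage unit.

4

Next-Fit only looks at storage unit 4, which has 45 ft³ free.
33 ft³ fits there.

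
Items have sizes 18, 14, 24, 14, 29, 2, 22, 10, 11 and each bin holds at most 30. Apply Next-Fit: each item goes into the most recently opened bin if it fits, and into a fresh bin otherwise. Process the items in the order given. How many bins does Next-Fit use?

7 bins

bin 1: place 18, 12 left
bin 2: place 14, 16 left
bin 3: place 24, 6 left
bin 4: place 14, 16 left
bin 5: place 29, 1 left
bin 6: place 2, 28 left
bin 6: place 22, 6 left
bin 7: place 10, 20 left
bin 7: place 11, 9 left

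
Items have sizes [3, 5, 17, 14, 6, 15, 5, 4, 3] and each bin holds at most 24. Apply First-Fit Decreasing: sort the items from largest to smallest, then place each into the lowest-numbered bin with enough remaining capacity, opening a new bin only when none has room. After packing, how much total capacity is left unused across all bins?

Sorted descending: 17, 15, 14, 6, 5, 5, 4, 3, 3.
17 → bin 1 (remaining 7)
15 → bin 2 (remaining 9)
14 → bin 3 (remaining 10)
6 → bin 1 (remaining 1)
5 → bin 2 (remaining 4)
5 → bin 3 (remaining 5)
4 → bin 2 (remaining 0)
3 → bin 3 (remaining 2)
3 → bin 4 (remaining 21)
4 bins × 24 = 96; used 72; unused 24.

24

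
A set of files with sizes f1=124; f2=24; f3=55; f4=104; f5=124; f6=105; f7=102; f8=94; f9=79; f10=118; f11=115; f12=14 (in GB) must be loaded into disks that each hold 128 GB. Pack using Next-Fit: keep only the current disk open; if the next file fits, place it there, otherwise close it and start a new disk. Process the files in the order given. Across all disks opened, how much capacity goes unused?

disk 1: place f1 (124 GB), 4 GB left
disk 2: place f2 (24 GB), 104 GB left
disk 2: place f3 (55 GB), 49 GB left
disk 3: place f4 (104 GB), 24 GB left
disk 4: place f5 (124 GB), 4 GB left
disk 5: place f6 (105 GB), 23 GB left
disk 6: place f7 (102 GB), 26 GB left
disk 7: place f8 (94 GB), 34 GB left
disk 8: place f9 (79 GB), 49 GB left
disk 9: place f10 (118 GB), 10 GB left
disk 10: place f11 (115 GB), 13 GB left
disk 11: place f12 (14 GB), 114 GB left
11 disks × 128 GB = 1408 GB; used 1058 GB; unused 350 GB.

350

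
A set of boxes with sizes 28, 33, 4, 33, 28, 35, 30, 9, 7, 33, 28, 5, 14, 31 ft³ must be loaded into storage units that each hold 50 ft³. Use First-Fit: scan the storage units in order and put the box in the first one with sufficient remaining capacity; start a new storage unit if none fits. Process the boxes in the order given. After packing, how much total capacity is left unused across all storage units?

28 ft³ → storage unit 1 (remaining 22 ft³)
33 ft³ → storage unit 2 (remaining 17 ft³)
4 ft³ → storage unit 1 (remaining 18 ft³)
33 ft³ → storage unit 3 (remaining 17 ft³)
28 ft³ → storage unit 4 (remaining 22 ft³)
35 ft³ → storage unit 5 (remaining 15 ft³)
30 ft³ → storage unit 6 (remaining 20 ft³)
9 ft³ → storage unit 1 (remaining 9 ft³)
7 ft³ → storage unit 1 (remaining 2 ft³)
33 ft³ → storage unit 7 (remaining 17 ft³)
28 ft³ → storage unit 8 (remaining 22 ft³)
5 ft³ → storage unit 2 (remaining 12 ft³)
14 ft³ → storage unit 3 (remaining 3 ft³)
31 ft³ → storage unit 9 (remaining 19 ft³)
9 storage units × 50 ft³ = 450 ft³; used 318 ft³; unused 132 ft³.

132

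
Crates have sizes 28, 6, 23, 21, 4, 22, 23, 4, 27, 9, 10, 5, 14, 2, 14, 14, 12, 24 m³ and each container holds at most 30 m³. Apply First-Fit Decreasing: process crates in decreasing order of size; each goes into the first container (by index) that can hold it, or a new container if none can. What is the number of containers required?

10

Sorted descending: 28, 27, 24, 23, 23, 22, 21, 14, 14, 14, 12, 10, 9, 6, 5, 4, 4, 2.
Put 28 m³ in container 1; 2 m³ remain.
Put 27 m³ in container 2; 3 m³ remain.
Put 24 m³ in container 3; 6 m³ remain.
Put 23 m³ in container 4; 7 m³ remain.
Put 23 m³ in container 5; 7 m³ remain.
Put 22 m³ in container 6; 8 m³ remain.
Put 21 m³ in container 7; 9 m³ remain.
Put 14 m³ in container 8; 16 m³ remain.
Put 14 m³ in container 8; 2 m³ remain.
Put 14 m³ in container 9; 16 m³ remain.
Put 12 m³ in container 9; 4 m³ remain.
Put 10 m³ in container 10; 20 m³ remain.
Put 9 m³ in container 7; 0 m³ remain.
Put 6 m³ in container 3; 0 m³ remain.
Put 5 m³ in container 4; 2 m³ remain.
Put 4 m³ in container 5; 3 m³ remain.
Put 4 m³ in container 6; 4 m³ remain.
Put 2 m³ in container 1; 0 m³ remain.
Final containers: [28,2] [27] [24,6] [23,5] [23,4] [22,4] [21,9] [14,14] [14,12] [10].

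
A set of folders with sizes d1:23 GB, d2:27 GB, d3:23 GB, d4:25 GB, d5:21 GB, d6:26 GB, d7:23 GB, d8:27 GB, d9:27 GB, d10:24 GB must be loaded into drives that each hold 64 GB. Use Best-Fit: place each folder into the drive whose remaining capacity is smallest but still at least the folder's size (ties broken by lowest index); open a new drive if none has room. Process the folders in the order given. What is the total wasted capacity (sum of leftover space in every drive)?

Put d1 (23 GB) in drive 1; 41 GB remain.
Put d2 (27 GB) in drive 1; 14 GB remain.
Put d3 (23 GB) in drive 2; 41 GB remain.
Put d4 (25 GB) in drive 2; 16 GB remain.
Put d5 (21 GB) in drive 3; 43 GB remain.
Put d6 (26 GB) in drive 3; 17 GB remain.
Put d7 (23 GB) in drive 4; 41 GB remain.
Put d8 (27 GB) in drive 4; 14 GB remain.
Put d9 (27 GB) in drive 5; 37 GB remain.
Put d10 (24 GB) in drive 5; 13 GB remain.
5 drives × 64 GB = 320 GB; used 246 GB; unused 74 GB.

74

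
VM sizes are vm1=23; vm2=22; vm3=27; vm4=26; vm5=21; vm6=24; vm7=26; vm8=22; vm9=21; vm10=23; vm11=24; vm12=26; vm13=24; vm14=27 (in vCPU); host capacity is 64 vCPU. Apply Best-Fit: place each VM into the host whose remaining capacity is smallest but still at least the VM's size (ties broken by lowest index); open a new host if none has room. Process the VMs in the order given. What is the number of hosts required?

7

host 1: place vm1 (23 vCPU), 41 vCPU left
host 1: place vm2 (22 vCPU), 19 vCPU left
host 2: place vm3 (27 vCPU), 37 vCPU left
host 2: place vm4 (26 vCPU), 11 vCPU left
host 3: place vm5 (21 vCPU), 43 vCPU left
host 3: place vm6 (24 vCPU), 19 vCPU left
host 4: place vm7 (26 vCPU), 38 vCPU left
host 4: place vm8 (22 vCPU), 16 vCPU left
host 5: place vm9 (21 vCPU), 43 vCPU left
host 5: place vm10 (23 vCPU), 20 vCPU left
host 6: place vm11 (24 vCPU), 40 vCPU left
host 6: place vm12 (26 vCPU), 14 vCPU left
host 7: place vm13 (24 vCPU), 40 vCPU left
host 7: place vm14 (27 vCPU), 13 vCPU left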